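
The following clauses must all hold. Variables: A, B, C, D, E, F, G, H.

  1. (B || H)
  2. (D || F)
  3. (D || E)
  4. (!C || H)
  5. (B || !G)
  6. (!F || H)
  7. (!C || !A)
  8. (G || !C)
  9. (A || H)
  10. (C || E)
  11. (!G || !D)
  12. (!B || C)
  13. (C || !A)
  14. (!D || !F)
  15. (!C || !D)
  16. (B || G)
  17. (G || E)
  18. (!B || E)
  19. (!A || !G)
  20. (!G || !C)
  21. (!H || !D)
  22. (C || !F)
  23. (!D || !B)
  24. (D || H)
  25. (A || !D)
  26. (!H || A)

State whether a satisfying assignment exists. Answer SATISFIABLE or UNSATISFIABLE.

UNSATISFIABLE

C = True:
  propagation gives H=True, A=False; an empty clause results — contradiction.
C = False:
  propagation gives E=True, B=False, H=True, G=False; an empty clause results — contradiction.
Every branch closes, so no satisfying assignment exists.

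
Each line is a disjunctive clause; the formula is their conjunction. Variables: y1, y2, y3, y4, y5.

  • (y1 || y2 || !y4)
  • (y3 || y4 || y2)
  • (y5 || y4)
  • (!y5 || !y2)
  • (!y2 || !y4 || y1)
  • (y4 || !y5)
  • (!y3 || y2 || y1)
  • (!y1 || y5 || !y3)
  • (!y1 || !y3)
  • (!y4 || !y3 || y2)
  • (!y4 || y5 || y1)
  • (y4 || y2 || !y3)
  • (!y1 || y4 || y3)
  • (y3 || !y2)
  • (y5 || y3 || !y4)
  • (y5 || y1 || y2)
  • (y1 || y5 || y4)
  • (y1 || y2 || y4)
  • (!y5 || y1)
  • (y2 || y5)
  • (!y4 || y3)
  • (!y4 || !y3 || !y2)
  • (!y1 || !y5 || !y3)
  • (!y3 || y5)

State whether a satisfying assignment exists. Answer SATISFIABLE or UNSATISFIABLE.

UNSATISFIABLE

y4 = True:
  propagation gives y3=True, y1=False, y2=True; an empty clause results — contradiction.
y4 = False:
  propagation gives y5=True; an empty clause results — contradiction.
Every branch closes, so no satisfying assignment exists.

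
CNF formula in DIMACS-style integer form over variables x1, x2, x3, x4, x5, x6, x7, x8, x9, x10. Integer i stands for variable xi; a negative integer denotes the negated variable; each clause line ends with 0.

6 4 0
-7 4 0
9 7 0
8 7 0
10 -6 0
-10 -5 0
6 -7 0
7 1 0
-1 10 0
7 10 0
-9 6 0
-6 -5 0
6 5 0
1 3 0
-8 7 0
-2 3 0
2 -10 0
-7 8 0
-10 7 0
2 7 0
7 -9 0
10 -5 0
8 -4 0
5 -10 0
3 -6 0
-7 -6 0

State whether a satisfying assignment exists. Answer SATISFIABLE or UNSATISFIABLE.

UNSATISFIABLE

x7 = True:
  propagation gives x4=True, x6=True; an empty clause results — contradiction.
x7 = False:
  propagation gives x9=True; an empty clause results — contradiction.
Every branch closes, so no satisfying assignment exists.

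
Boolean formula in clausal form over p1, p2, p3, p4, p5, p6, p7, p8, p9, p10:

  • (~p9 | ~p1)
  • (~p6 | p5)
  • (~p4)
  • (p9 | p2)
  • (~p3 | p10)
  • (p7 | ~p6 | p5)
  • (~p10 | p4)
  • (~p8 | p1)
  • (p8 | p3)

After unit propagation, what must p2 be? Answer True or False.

True

(~p4) is a unit clause: p4 = False.
(p4 | ~p10) with p4 = False leaves only ~p10, so p10 = False.
(p10 | ~p3) with p10 = False leaves only ~p3, so p3 = False.
From (p3 | p8) and p3 = False: p8 = True.
From (~p8 | p1) and p8 = True: p1 = True.
(~p1 | ~p9) with p1 = True leaves only ~p9, so p9 = False.
(p9 | p2): since p9 = False, the clause reduces to (p2). p2 = True.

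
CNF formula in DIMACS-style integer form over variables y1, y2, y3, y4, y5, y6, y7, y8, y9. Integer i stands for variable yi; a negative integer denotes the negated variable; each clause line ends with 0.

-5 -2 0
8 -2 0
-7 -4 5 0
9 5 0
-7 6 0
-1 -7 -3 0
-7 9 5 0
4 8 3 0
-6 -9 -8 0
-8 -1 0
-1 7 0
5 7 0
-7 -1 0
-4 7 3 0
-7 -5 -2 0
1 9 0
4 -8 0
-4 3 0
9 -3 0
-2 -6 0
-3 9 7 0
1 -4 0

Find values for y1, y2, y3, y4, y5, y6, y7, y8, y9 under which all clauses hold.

y1 = 0, y2 = 0, y3 = 1, y4 = 0, y5 = 1, y6 = 0, y7 = 0, y8 = 0, y9 = 1

Check each clause:
  1. {¬y5, ¬y2} — ¬y2 is true.
  2. {y8, ¬y2} — ¬y2 is true.
  3. {¬y7, y5, ¬y4} — ¬y7 is true.
  4. {y5, y9} — y9 is true.
  5. {¬y7, y6} — ¬y7 is true.
  6. {¬y3, ¬y7, ¬y1} — ¬y7 is true.
  7. {y5, y9, ¬y7} — y9 is true.
  8. {y3, y8, y4} — y3 is true.
  9. {¬y8, ¬y6, ¬y9} — ¬y8 is true.
  10. {¬y8, ¬y1} — ¬y8 is true.
  11. {¬y1, y7} — ¬y1 is true.
  12. {y5, y7} — y5 is true.
  13. {¬y7, ¬y1} — ¬y7 is true.
  14. {y3, ¬y4, y7} — y3 is true.
  15. {¬y2, ¬y7, ¬y5} — ¬y7 is true.
  16. {y9, y1} — y9 is true.
  17. {y4, ¬y8} — ¬y8 is true.
  18. {¬y4, y3} — y3 is true.
  19. {y9, ¬y3} — y9 is true.
  20. {¬y2, ¬y6} — ¬y6 is true.
  21. {¬y3, y7, y9} — y9 is true.
  22. {y1, ¬y4} — ¬y4 is true.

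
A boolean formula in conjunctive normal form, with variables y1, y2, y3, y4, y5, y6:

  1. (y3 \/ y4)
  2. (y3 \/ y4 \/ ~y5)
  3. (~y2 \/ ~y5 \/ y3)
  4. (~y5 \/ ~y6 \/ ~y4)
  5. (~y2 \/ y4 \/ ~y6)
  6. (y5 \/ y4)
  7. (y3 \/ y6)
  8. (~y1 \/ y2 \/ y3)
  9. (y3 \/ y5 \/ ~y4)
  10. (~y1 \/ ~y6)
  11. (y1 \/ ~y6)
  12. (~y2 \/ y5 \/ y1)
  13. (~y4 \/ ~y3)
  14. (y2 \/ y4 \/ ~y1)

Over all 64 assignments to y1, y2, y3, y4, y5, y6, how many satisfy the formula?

3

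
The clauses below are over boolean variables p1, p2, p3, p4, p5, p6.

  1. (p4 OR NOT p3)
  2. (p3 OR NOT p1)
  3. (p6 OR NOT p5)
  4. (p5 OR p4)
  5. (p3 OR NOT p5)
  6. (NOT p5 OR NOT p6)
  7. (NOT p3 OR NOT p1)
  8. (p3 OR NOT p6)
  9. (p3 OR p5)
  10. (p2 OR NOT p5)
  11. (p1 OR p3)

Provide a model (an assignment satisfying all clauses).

p1 = F  p2 = T  p3 = T  p4 = T  p5 = F  p6 = F

Check each clause:
  1. (p4 OR NOT p3) — p4 is true.
  2. (NOT p1 OR p3) — p3 is true.
  3. (p6 OR NOT p5) — NOT p5 is true.
  4. (p4 OR p5) — p4 is true.
  5. (p3 OR NOT p5) — p3 is true.
  6. (NOT p5 OR NOT p6) — NOT p6 is true.
  7. (NOT p1 OR NOT p3) — NOT p1 is true.
  8. (NOT p6 OR p3) — NOT p6 is true.
  9. (p3 OR p5) — p3 is true.
  10. (p2 OR NOT p5) — p2 is true.
  11. (p1 OR p3) — p3 is true.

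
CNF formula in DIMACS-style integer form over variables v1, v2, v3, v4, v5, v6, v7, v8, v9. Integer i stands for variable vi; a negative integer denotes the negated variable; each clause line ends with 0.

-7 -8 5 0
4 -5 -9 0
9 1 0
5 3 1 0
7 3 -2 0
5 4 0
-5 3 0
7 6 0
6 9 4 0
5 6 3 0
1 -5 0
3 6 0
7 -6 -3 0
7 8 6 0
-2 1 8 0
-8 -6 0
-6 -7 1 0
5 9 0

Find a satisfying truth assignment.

v1 = T, v2 = F, v3 = T, v4 = T, v5 = T, v6 = F, v7 = T, v8 = T, v9 = F

Pure literal: v1 appears only positively; assign v1 = True.
v2 occurs only negated in the remaining clauses — set v2 = False.
Set v3 = True and propagate.
Set v4 = True and propagate.
For the remaining variables, v5 = True, v6 = False, v7 = True, v8 = True, v9 = False works.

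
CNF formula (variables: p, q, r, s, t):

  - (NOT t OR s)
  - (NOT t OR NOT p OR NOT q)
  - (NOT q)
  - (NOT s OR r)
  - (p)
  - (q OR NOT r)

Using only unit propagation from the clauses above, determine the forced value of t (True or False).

False

Unit clause (NOT q) sets q = False.
Unit clause (p) sets p = True.
(q OR NOT r) with q = False leaves only NOT r, so r = False.
From (r OR NOT s) and r = False: s = False.
(s OR NOT t): since s = False, the clause reduces to (NOT t). t = False.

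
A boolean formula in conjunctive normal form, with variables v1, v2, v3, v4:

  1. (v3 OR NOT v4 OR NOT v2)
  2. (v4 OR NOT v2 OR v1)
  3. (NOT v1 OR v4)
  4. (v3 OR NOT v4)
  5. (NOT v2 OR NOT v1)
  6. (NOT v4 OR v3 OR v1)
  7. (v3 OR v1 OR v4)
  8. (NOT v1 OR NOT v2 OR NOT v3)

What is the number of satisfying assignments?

4

Satisfying assignments:
  v1=0 v2=0 v3=1 v4=0
  v1=0 v2=0 v3=1 v4=1
  v1=0 v2=1 v3=1 v4=1
  v1=1 v2=0 v3=1 v4=1
Count: 4.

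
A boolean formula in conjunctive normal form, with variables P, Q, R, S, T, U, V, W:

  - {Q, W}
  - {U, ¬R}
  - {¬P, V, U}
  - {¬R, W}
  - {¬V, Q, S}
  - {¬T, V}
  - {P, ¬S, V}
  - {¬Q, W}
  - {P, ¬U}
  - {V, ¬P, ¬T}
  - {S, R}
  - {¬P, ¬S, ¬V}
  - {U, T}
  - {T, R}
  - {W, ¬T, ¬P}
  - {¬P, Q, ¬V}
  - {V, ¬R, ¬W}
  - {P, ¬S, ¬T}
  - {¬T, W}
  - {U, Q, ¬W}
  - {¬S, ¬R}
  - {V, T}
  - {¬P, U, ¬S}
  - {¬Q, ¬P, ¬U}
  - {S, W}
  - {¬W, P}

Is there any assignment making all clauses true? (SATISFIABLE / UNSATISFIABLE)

UNSATISFIABLE

P = True:
  V = True:
    propagation gives S=False, Q=True, W=True, R=True; an empty clause results — contradiction.
  V = False:
    propagation gives U=True, T=False; an empty clause results — contradiction.
P = False:
  propagation gives U=False, R=False, S=True, V=True; an empty clause results — contradiction.
Every branch closes, so no satisfying assignment exists.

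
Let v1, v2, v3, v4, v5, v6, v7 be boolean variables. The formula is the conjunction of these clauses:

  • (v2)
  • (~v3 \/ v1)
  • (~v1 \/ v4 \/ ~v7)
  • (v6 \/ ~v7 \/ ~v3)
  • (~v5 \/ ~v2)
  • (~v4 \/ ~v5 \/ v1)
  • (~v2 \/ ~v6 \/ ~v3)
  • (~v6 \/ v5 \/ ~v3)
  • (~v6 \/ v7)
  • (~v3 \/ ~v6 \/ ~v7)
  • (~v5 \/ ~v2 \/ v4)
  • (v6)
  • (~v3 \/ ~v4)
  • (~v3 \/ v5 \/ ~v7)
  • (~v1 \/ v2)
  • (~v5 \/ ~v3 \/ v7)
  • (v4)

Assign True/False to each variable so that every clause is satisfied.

v1=T, v2=T, v3=F, v4=T, v5=F, v6=T, v7=T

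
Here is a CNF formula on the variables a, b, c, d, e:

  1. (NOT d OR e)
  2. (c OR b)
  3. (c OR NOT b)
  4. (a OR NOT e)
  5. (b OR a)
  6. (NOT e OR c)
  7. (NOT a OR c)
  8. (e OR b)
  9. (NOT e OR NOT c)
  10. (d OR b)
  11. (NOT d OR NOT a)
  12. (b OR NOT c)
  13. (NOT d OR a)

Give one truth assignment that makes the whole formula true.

a = 1, b = 1, c = 1, d = 0, e = 0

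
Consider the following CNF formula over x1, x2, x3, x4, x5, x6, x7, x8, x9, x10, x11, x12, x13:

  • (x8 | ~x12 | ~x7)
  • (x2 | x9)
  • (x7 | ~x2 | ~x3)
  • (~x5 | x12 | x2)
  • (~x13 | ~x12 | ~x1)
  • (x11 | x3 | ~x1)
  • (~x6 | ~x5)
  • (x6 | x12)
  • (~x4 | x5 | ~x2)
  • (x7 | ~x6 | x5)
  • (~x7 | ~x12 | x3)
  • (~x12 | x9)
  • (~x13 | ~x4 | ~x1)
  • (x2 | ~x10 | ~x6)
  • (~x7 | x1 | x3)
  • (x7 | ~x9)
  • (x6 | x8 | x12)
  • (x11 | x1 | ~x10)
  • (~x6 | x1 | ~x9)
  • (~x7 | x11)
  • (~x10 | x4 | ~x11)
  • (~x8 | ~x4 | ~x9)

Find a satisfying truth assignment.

x10 occurs only negated in the remaining clauses — set x10 = False.
Set x1 = True and propagate.
Try x2 = False.
  then x9 is forced to True.
  then x7 is forced to True.
  then x11 is forced to True.
For the remaining variables, x3 = False, x4 = False, x5 = False, x6 = True, x8 = True, x12 = False, x13 = True works.
Every clause has at least one true literal under this assignment.

x1=1  x2=0  x3=0  x4=0  x5=0  x6=1  x7=1  x8=1  x9=1  x10=0  x11=1  x12=0  x13=1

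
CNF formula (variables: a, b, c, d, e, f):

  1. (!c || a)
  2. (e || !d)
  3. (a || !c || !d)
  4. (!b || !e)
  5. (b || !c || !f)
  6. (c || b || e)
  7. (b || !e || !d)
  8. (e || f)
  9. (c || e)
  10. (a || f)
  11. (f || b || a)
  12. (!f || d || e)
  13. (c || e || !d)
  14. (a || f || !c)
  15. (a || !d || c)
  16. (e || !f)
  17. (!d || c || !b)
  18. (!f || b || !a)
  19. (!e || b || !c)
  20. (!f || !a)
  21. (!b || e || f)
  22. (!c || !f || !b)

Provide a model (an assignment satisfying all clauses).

Try a = False.
  then c is forced to False.
  then e is forced to True.
  then b is forced to False.
  then d is forced to False.
  then f is forced to True.

a = F, b = F, c = F, d = F, e = T, f = T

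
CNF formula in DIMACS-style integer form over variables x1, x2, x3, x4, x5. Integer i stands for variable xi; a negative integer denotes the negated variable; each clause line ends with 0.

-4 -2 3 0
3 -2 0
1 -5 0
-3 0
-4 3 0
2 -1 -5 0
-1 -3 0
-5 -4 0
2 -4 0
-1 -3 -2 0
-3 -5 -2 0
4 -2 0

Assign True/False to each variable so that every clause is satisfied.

x1 = 1, x2 = 0, x3 = 0, x4 = 0, x5 = 0

Check each clause:
  1. (x3 | ~x2 | ~x4) — ~x4 is true.
  2. (~x2 | x3) — ~x2 is true.
  3. (~x5 | x1) — x1 is true.
  4. (~x3) — ~x3 is true.
  5. (x3 | ~x4) — ~x4 is true.
  6. (~x5 | x2 | ~x1) — ~x5 is true.
  7. (~x1 | ~x3) — ~x3 is true.
  8. (~x5 | ~x4) — ~x5 is true.
  9. (~x4 | x2) — ~x4 is true.
  10. (~x2 | ~x1 | ~x3) — ~x3 is true.
  11. (~x3 | ~x2 | ~x5) — ~x5 is true.
  12. (~x2 | x4) — ~x2 is true.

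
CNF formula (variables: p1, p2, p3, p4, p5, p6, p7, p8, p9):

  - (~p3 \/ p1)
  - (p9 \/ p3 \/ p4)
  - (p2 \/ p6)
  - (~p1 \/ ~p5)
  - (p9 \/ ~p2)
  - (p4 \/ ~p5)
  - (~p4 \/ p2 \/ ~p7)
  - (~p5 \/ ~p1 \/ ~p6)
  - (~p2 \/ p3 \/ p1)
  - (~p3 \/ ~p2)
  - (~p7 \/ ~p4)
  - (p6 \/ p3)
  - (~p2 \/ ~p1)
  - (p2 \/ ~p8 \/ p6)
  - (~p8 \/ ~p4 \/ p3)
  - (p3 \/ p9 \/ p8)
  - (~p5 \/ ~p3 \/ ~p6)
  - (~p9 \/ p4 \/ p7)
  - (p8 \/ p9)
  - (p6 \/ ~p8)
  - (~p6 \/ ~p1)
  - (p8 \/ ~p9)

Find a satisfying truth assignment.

p1=F  p2=F  p3=F  p4=F  p5=F  p6=T  p7=T  p8=T  p9=T

Check each clause:
  1. (p1 \/ ~p3) — ~p3 is true.
  2. (p3 \/ p4 \/ p9) — p9 is true.
  3. (p6 \/ p2) — p6 is true.
  4. (~p5 \/ ~p1) — ~p5 is true.
  5. (p9 \/ ~p2) — p9 is true.
  6. (p4 \/ ~p5) — ~p5 is true.
  7. (~p7 \/ p2 \/ ~p4) — ~p4 is true.
  8. (~p1 \/ ~p5 \/ ~p6) — ~p5 is true.
  9. (~p2 \/ p1 \/ p3) — ~p2 is true.
  10. (~p3 \/ ~p2) — ~p3 is true.
  11. (~p4 \/ ~p7) — ~p4 is true.
  12. (p3 \/ p6) — p6 is true.
  13. (~p1 \/ ~p2) — ~p1 is true.
  14. (p2 \/ ~p8 \/ p6) — p6 is true.
  15. (~p8 \/ ~p4 \/ p3) — ~p4 is true.
  16. (p9 \/ p8 \/ p3) — p8 is true.
  17. (~p3 \/ ~p6 \/ ~p5) — ~p5 is true.
  18. (~p9 \/ p4 \/ p7) — p7 is true.
  19. (p8 \/ p9) — p8 is true.
  20. (p6 \/ ~p8) — p6 is true.
  21. (~p6 \/ ~p1) — ~p1 is true.
  22. (p8 \/ ~p9) — p8 is true.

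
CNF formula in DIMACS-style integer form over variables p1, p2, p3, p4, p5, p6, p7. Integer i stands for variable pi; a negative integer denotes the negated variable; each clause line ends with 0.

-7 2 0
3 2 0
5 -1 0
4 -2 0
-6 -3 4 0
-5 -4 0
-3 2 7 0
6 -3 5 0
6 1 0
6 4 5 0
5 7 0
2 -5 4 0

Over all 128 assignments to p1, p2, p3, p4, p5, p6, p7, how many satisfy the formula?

The models are:
  p1=F p2=T p3=F p4=T p5=F p6=T p7=T
  p1=F p2=T p3=T p4=T p5=F p6=T p7=T
That's 2 in total.

2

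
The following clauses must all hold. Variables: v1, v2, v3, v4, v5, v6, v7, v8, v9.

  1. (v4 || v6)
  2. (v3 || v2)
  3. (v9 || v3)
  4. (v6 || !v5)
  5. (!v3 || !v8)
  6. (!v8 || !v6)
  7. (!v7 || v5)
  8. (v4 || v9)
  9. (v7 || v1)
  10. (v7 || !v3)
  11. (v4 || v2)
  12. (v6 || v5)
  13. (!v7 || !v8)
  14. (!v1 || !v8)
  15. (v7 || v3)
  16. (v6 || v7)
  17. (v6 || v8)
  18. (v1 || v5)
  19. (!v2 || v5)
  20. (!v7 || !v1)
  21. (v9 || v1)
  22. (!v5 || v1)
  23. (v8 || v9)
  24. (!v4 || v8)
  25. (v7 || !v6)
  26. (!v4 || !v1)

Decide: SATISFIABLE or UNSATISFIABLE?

UNSATISFIABLE

v7 = True:
  propagation gives v5=True, v6=True, v8=False, v1=False; an empty clause results — contradiction.
v7 = False:
  propagation gives v1=True, v3=False; an empty clause results — contradiction.
Every branch closes, so no satisfying assignment exists.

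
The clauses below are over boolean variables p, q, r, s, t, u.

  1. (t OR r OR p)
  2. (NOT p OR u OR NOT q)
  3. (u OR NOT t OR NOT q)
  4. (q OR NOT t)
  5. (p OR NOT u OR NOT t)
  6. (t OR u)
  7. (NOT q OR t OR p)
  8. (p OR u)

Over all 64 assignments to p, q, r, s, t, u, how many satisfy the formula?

14

Case analysis on t and p:
  t=1, p=1: remaining (q,r,s,u) ∈ {(1,0,0,1); (1,0,1,1); (1,1,0,1); (1,1,1,1)} — 4.
  t=1, p=0: a clause becomes empty — 0.
  t=0, p=1: forces u=1; q, r, s free → 2^3 = 8.
  t=0, p=0: remaining (q,r,s,u) ∈ {(0,1,0,1); (0,1,1,1)} — 2.
Total: 4 + 0 + 8 + 2 = 14.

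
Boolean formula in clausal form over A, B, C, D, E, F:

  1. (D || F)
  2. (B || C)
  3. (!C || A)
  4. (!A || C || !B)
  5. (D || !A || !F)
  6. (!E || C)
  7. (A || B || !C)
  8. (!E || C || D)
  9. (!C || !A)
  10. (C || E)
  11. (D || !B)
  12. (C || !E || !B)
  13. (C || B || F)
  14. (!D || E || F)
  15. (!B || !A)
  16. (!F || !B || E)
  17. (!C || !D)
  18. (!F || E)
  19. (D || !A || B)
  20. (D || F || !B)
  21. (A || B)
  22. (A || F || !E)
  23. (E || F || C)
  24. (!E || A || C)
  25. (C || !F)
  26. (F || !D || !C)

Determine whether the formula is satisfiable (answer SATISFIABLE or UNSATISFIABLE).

UNSATISFIABLE

C = True:
  propagation gives A=True; an empty clause results — contradiction.
C = False:
  propagation gives B=True, A=False, E=False; an empty clause results — contradiction.
Every branch closes, so no satisfying assignment exists.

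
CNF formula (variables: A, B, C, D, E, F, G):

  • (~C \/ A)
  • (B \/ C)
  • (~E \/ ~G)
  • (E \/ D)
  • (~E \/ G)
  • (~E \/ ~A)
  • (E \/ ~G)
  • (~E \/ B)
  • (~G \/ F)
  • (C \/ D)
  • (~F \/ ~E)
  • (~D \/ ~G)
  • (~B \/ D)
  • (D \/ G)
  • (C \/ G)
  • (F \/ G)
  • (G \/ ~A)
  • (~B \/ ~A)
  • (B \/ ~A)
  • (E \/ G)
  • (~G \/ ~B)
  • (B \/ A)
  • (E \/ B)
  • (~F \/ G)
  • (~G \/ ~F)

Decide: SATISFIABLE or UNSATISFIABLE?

UNSATISFIABLE

G = True:
  propagation gives E=False; an empty clause results — contradiction.
G = False:
  propagation gives E=False; an empty clause results — contradiction.
Every branch closes, so no satisfying assignment exists.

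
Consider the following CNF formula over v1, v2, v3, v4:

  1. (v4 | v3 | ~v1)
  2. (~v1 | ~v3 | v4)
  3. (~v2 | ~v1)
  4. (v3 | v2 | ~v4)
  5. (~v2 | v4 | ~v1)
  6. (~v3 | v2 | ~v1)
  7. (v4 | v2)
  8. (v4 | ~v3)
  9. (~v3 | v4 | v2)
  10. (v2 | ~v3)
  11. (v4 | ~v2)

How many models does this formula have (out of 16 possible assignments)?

2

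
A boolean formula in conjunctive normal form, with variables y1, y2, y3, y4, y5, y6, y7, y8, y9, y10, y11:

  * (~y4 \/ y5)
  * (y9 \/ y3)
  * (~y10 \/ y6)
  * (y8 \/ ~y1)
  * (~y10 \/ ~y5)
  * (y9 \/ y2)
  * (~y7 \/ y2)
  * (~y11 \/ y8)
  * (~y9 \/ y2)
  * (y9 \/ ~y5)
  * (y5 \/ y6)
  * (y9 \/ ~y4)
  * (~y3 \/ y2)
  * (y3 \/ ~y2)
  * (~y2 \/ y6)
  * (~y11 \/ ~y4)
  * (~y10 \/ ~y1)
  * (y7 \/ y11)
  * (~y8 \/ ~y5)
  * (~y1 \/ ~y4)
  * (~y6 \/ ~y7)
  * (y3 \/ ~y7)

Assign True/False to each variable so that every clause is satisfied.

Pure literal: y1 appears only negated; assign y1 = False.
y4 occurs only negated in the remaining clauses — set y4 = False.
Branch on y2: take y2 = True.
  then y3 is forced to True.
  then y6 is forced to True.
  then y7 is forced to False.
  then y11 is forced to True.
  then y8 is forced to True.
  then y5 is forced to False.
y9, y10 are now unconstrained; take y9 = False, y10 = False.
Every clause has at least one true literal under this assignment.

y1 = F, y2 = T, y3 = T, y4 = F, y5 = F, y6 = T, y7 = F, y8 = T, y9 = F, y10 = F, y11 = T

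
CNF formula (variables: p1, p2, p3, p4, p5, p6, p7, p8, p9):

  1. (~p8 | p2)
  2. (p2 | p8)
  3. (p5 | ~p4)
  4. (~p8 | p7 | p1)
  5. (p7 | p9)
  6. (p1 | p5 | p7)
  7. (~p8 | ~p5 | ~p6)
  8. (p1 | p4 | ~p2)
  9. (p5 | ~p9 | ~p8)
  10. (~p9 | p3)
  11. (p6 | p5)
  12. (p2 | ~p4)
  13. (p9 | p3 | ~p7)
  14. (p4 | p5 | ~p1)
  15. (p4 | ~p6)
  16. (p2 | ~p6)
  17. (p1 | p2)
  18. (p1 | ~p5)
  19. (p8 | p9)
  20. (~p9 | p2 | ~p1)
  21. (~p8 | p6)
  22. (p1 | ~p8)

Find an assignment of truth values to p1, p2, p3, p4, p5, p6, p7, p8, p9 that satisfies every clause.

Pure literal: p3 appears only positively; assign p3 = True.
Try p1 = True.
For the remaining variables, p2 = True, p4 = False, p5 = True, p6 = False, p7 = False, p8 = False, p9 = True works.
Check each clause:
  1. (p2 | ~p8) — ~p8 is true.
  2. (p8 | p2) — p2 is true.
  3. (p5 | ~p4) — ~p4 is true.
  4. (~p8 | p7 | p1) — ~p8 is true.
  5. (p9 | p7) — p9 is true.
  6. (p7 | p5 | p1) — p1 is true.
  7. (~p8 | ~p6 | ~p5) — ~p8 is true.
  8. (~p2 | p1 | p4) — p1 is true.
  9. (p5 | ~p9 | ~p8) — ~p8 is true.
  10. (p3 | ~p9) — p3 is true.
  11. (p6 | p5) — p5 is true.
  12. (~p4 | p2) — p2 is true.
  13. (~p7 | p3 | p9) — p9 is true.
  14. (~p1 | p4 | p5) — p5 is true.
  15. (p4 | ~p6) — ~p6 is true.
  16. (p2 | ~p6) — p2 is true.
  17. (p2 | p1) — p1 is true.
  18. (~p5 | p1) — p1 is true.
  19. (p9 | p8) — p9 is true.
  20. (p2 | ~p1 | ~p9) — p2 is true.
  21. (~p8 | p6) — ~p8 is true.
  22. (p1 | ~p8) — ~p8 is true.

p1 = 1, p2 = 1, p3 = 1, p4 = 0, p5 = 1, p6 = 0, p7 = 0, p8 = 0, p9 = 1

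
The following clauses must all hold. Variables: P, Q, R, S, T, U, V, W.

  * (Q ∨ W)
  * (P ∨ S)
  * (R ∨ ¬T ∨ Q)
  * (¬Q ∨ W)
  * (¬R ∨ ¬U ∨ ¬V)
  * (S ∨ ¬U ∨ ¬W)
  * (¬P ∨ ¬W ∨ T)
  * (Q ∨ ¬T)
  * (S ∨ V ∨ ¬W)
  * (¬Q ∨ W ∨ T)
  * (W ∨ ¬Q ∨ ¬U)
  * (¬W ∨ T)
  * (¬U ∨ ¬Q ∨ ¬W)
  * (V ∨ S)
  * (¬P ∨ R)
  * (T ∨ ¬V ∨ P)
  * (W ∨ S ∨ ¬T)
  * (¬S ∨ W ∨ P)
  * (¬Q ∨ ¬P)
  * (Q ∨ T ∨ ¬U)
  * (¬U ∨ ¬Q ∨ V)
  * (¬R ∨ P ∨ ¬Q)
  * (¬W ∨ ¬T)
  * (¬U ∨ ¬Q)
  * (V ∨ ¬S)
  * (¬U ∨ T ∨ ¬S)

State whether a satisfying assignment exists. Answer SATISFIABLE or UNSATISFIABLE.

Q = True:
  propagation gives W=True, T=True; an empty clause results — contradiction.
Q = False:
  propagation gives W=True, T=False; an empty clause results — contradiction.
Every branch closes, so no satisfying assignment exists.

UNSATISFIABLE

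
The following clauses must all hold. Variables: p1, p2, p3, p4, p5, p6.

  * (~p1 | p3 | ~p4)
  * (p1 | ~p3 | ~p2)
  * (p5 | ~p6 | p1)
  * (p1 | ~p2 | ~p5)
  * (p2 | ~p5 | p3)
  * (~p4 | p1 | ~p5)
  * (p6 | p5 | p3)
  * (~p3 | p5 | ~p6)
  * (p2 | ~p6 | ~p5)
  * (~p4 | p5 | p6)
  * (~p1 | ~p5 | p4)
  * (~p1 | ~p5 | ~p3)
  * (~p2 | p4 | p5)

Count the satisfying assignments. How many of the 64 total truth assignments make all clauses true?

4

Satisfying assignments:
  p1=F p2=F p3=T p4=F p5=F p6=F
  p1=F p2=F p3=T p4=F p5=T p6=F
  p1=T p2=F p3=F p4=F p5=F p6=T
  p1=T p2=F p3=T p4=F p5=F p6=F
Count: 4.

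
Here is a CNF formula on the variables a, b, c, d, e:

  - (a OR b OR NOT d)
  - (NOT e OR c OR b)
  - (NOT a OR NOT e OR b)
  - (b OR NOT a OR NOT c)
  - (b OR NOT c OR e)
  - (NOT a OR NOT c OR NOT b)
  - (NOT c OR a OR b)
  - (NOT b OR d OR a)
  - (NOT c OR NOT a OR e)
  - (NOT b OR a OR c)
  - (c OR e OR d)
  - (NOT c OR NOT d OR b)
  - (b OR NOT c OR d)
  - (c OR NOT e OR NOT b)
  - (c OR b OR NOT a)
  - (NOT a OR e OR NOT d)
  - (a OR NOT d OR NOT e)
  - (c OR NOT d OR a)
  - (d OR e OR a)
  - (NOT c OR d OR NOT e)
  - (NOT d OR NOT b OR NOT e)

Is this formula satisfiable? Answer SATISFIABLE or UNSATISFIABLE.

SATISFIABLE

Try a = False.
Set b = True and propagate.
  then d is forced to True.
  then c is forced to True.
  then e is forced to False.
Every clause has at least one true literal under this assignment.
So a=False  b=True  c=True  d=True  e=False is a satisfying assignment.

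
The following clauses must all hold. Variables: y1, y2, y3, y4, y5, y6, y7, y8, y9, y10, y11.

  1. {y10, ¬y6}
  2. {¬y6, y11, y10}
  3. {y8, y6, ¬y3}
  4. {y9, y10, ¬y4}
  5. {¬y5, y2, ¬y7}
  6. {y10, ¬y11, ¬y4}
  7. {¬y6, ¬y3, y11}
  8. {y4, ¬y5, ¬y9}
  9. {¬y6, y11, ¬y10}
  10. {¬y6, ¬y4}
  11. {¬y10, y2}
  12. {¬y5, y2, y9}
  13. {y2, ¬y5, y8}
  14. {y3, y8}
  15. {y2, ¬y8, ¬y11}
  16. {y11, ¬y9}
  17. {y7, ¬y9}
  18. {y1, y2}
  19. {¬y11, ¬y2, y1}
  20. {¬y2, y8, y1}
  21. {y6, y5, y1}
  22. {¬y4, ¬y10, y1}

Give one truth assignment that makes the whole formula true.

Pure literal: y1 appears only positively; assign y1 = True.
Set y2 = True and propagate.
For the remaining variables, y3 = False, y4 = True, y5 = True, y6 = False, y7 = False, y8 = True, y9 = False, y10 = True, y11 = False works.
Every clause has at least one true literal under this assignment.

y1=True, y2=True, y3=False, y4=True, y5=True, y6=False, y7=False, y8=True, y9=False, y10=True, y11=False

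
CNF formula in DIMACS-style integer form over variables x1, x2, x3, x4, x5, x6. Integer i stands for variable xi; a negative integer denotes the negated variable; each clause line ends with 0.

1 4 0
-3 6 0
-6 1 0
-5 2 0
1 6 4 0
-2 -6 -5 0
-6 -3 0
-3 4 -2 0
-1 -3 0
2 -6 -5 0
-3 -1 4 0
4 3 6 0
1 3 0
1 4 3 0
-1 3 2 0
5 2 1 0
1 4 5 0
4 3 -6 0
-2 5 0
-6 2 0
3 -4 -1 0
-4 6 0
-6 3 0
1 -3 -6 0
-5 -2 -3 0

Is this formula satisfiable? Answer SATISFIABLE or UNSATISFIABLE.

x3 = True:
  propagation gives x6=True; an empty clause results — contradiction.
x3 = False:
  propagation gives x1=True, x2=True, x5=True, x6=False; an empty clause results — contradiction.
Every branch closes, so no satisfying assignment exists.

UNSATISFIABLE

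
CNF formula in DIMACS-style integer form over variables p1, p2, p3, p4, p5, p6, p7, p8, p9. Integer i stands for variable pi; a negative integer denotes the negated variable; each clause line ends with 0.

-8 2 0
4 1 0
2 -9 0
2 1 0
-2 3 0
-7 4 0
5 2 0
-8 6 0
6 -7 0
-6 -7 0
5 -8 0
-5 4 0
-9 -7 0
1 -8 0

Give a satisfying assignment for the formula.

p1=True, p2=True, p3=True, p4=False, p5=False, p6=False, p7=False, p8=False, p9=True

Check each clause:
  1. (p2 | ~p8) — ~p8 is true.
  2. (p1 | p4) — p1 is true.
  3. (p2 | ~p9) — p2 is true.
  4. (p1 | p2) — p1 is true.
  5. (p3 | ~p2) — p3 is true.
  6. (p4 | ~p7) — ~p7 is true.
  7. (p2 | p5) — p2 is true.
  8. (p6 | ~p8) — ~p8 is true.
  9. (~p7 | p6) — ~p7 is true.
  10. (~p7 | ~p6) — ~p7 is true.
  11. (p5 | ~p8) — ~p8 is true.
  12. (p4 | ~p5) — ~p5 is true.
  13. (~p7 | ~p9) — ~p7 is true.
  14. (~p8 | p1) — ~p8 is true.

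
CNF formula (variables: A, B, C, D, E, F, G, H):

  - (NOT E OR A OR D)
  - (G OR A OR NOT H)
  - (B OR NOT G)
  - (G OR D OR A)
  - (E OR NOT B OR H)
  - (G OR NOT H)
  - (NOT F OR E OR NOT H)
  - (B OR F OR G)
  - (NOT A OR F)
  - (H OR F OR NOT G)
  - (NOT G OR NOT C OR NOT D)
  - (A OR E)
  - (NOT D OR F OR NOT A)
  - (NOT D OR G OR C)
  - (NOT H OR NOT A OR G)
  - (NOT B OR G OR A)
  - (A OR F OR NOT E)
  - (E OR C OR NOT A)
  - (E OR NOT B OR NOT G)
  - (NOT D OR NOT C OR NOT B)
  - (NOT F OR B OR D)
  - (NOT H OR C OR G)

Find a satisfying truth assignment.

A = True, B = True, C = False, D = False, E = True, F = True, G = False, H = False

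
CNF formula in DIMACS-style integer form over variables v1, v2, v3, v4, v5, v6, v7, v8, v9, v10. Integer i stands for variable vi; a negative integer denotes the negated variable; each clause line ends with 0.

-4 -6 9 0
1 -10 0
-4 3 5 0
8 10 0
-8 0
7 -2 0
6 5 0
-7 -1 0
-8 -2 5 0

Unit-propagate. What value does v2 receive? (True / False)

(~v8) is a unit clause: v8 = False.
From (v10 \/ v8) and v8 = False: v10 = True.
(v1 \/ ~v10): since v10 = True, the clause reduces to (v1). v1 = True.
(~v1 \/ ~v7) with v1 = True leaves only ~v7, so v7 = False.
In (v7 \/ ~v2), v7 is now false; ~v2 must hold, so v2 = False.

False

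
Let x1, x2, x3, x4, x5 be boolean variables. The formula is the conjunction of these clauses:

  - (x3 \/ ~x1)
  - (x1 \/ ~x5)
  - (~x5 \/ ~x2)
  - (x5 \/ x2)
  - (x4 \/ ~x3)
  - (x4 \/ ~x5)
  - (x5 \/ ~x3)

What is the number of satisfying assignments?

3

Satisfying assignments:
  x1=0 x2=1 x3=0 x4=0 x5=0
  x1=0 x2=1 x3=0 x4=1 x5=0
  x1=1 x2=0 x3=1 x4=1 x5=1
Count: 3.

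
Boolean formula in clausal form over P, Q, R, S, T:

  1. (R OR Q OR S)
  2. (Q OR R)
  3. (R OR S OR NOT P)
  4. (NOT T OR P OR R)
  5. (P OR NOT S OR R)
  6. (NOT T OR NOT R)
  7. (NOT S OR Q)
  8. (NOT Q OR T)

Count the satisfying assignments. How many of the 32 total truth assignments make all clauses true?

3

The models are:
  P=0 Q=0 R=1 S=0 T=0
  P=1 Q=0 R=1 S=0 T=0
  P=1 Q=1 R=0 S=1 T=1
That's 3 in total.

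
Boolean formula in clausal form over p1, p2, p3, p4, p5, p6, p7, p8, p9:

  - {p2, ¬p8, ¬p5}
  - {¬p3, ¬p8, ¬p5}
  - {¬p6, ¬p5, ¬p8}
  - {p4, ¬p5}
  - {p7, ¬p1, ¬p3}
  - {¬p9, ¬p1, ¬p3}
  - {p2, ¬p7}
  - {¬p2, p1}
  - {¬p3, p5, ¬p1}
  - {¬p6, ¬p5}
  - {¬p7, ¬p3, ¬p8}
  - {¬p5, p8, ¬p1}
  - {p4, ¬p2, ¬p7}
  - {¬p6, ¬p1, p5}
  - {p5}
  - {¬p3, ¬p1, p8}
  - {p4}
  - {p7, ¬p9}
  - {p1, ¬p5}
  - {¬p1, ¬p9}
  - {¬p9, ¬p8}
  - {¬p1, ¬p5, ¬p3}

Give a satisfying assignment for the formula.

p1=1  p2=1  p3=0  p4=1  p5=1  p6=0  p7=0  p8=1  p9=0

The clause (p5) is unit: p5 must be True.
The clause (p4) is unit: p4 must be True.
(¬p6) is a unit clause, so p6 = False.
(p1) is a unit clause, so p1 = True.
Unit propagation: (p8) forces p8 = True.
Unit propagation: (p2) forces p2 = True.
The clause (¬p3) is unit: p3 must be False.
Unit propagation: (¬p9) forces p9 = False.
p7 is now unconstrained; take p7 = False.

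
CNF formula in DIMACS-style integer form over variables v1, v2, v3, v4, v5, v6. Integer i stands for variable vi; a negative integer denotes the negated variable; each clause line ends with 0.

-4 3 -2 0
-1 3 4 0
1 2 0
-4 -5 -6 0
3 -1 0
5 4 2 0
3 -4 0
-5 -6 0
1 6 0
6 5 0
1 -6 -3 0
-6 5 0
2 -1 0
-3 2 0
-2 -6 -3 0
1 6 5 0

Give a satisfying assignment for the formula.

Branch on v1: take v1 = True.
  then v3 is forced to True.
  then v2 is forced to True.
  then v6 is forced to False.
  then v5 is forced to True.
v4 is now unconstrained; take v4 = True.

v1=True, v2=True, v3=True, v4=True, v5=True, v6=False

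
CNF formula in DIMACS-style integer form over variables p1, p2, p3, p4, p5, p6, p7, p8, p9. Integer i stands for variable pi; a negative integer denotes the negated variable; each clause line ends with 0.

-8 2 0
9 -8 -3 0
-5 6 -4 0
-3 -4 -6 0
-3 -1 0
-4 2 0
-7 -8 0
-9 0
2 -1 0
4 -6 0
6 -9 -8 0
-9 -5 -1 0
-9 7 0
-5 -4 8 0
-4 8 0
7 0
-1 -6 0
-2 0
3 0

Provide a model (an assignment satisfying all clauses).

p1=0  p2=0  p3=1  p4=0  p5=0  p6=0  p7=1  p8=0  p9=0

(~p9) is a unit clause, so p9 = False.
(p7) is a unit clause, so p7 = True.
Unit propagation: (~p8) forces p8 = False.
(~p4) is a unit clause, so p4 = False.
(~p6) is a unit clause, so p6 = False.
(~p2) is a unit clause, so p2 = False.
(~p1) is a unit clause, so p1 = False.
The clause (p3) is unit: p3 must be True.
p5 is now unconstrained; take p5 = False.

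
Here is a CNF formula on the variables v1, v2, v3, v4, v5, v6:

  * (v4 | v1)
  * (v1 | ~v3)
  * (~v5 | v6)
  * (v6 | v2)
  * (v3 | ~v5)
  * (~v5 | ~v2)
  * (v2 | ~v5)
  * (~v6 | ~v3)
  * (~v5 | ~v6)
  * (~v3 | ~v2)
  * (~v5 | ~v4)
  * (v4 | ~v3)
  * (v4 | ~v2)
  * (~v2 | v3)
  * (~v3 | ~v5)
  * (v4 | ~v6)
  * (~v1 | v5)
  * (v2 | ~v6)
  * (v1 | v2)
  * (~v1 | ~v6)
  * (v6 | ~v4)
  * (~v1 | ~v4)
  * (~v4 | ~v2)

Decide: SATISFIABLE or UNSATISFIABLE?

UNSATISFIABLE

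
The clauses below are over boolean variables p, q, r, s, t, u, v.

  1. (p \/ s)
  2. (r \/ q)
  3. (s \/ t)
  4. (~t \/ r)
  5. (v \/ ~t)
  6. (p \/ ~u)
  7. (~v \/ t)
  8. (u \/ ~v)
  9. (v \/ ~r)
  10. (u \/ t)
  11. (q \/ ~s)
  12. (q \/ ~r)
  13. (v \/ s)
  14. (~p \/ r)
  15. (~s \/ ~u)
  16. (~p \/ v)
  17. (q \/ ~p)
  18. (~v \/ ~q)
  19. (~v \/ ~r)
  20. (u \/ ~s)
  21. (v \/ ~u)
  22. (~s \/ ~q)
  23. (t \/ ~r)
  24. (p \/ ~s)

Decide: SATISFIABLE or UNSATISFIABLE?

UNSATISFIABLE

v = True:
  propagation gives t=True, r=True; an empty clause results — contradiction.
v = False:
  propagation gives t=False, s=True, r=False, q=True; an empty clause results — contradiction.
Every branch closes, so no satisfying assignment exists.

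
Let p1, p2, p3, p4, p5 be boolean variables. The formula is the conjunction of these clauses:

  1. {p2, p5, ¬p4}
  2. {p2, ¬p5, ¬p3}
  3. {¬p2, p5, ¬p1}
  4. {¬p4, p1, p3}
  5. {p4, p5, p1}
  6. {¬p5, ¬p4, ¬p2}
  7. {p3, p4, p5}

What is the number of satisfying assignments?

9

Split on p5, then p4.
  p5=T, p4=T: remaining (p1,p2,p3) ∈ {(T,F,F)} — 1.
  p5=T, p4=F: p1 free; 3 ways for (p2,p3) × 2^1 = 6.
  p5=F, p4=T: remaining (p1,p2,p3) ∈ {(F,T,T)} — 1.
  p5=F, p4=F: remaining (p1,p2,p3) ∈ {(T,F,T)} — 1.
Total: 1 + 6 + 1 + 1 = 9.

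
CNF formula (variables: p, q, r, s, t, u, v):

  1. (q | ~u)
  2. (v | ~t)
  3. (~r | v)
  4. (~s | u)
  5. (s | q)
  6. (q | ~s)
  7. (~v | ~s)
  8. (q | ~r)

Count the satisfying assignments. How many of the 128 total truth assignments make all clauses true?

Split on q, then s.
  q=T, s=T: remaining (p,r,t,u,v) ∈ {(F,F,F,T,F); (T,F,F,T,F)} — 2.
  q=T, s=F: p, u free; 5 ways for (r,t,v) × 2^2 = 20.
  q=F, s=T: a clause becomes empty — 0.
  q=F, s=F: a clause becomes empty — 0.
Total: 2 + 20 + 0 + 0 = 22.

22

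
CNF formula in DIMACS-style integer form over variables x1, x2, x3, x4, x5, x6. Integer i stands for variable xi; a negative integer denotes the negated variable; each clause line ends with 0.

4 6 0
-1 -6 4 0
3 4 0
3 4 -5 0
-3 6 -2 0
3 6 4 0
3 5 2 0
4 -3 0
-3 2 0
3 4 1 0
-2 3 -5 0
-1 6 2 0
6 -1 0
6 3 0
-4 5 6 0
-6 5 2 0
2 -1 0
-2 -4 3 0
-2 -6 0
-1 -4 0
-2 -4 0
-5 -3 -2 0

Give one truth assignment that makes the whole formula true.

Branch on x1: take x1 = False.
For the remaining variables, x2 = False, x3 = False, x4 = True, x5 = True, x6 = True works.
Every clause has at least one true literal under this assignment.

x1 = False, x2 = False, x3 = False, x4 = True, x5 = True, x6 = True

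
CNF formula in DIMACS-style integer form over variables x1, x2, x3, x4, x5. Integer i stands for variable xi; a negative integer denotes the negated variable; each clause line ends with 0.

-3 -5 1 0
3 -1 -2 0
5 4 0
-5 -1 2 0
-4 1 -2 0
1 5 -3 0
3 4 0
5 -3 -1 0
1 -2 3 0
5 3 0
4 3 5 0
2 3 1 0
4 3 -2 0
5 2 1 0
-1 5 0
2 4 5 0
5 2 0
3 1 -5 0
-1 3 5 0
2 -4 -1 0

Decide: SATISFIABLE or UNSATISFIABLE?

SATISFIABLE

Try x1 = True.
  then x5 is forced to True.
  then x2 is forced to True.
  then x3 is forced to True.
x4 is now unconstrained; take x4 = False.
So x1=True, x2=True, x3=True, x4=False, x5=True is a satisfying assignment.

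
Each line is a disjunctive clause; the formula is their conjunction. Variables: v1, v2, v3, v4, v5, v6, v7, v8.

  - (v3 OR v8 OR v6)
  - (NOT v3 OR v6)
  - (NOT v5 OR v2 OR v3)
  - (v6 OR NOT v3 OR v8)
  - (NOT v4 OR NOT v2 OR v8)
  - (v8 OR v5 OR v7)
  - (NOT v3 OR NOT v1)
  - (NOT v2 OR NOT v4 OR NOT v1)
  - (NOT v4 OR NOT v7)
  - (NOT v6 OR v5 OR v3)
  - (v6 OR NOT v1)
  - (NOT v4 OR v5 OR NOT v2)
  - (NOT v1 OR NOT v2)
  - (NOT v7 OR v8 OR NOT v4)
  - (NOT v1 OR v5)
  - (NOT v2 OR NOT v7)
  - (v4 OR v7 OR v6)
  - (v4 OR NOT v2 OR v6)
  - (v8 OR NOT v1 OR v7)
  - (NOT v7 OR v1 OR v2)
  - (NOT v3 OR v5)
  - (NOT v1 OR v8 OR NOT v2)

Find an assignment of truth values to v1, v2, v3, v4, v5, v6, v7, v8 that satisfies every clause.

v1=False, v2=True, v3=False, v4=False, v5=True, v6=True, v7=False, v8=True

Pure literal: v8 appears only positively; assign v8 = True.
Set v1 = False and propagate.
Set v2 = True and propagate.
  then v7 is forced to False.
Set v3 = False and propagate.
The remaining clauses are satisfied by v4 = False, v5 = True, v6 = True.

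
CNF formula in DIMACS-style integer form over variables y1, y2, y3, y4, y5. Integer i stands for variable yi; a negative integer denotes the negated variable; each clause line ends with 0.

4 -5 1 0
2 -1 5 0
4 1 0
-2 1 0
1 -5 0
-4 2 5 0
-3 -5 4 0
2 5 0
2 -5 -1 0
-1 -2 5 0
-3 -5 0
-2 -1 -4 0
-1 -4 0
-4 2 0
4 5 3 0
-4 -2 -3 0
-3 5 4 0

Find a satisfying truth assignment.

y1=T, y2=T, y3=F, y4=F, y5=T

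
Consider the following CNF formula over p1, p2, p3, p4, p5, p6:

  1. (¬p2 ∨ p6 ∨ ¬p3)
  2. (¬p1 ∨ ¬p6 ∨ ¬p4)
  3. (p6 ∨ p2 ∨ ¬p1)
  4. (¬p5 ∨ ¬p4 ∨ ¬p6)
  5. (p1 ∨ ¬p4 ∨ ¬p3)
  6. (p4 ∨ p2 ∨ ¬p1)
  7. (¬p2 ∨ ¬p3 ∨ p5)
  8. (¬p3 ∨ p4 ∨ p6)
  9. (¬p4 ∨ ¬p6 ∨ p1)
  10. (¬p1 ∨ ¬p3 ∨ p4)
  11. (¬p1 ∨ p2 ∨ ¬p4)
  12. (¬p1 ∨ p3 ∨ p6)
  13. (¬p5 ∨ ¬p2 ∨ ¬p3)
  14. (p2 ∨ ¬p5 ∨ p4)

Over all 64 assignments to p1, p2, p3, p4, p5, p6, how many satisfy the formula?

13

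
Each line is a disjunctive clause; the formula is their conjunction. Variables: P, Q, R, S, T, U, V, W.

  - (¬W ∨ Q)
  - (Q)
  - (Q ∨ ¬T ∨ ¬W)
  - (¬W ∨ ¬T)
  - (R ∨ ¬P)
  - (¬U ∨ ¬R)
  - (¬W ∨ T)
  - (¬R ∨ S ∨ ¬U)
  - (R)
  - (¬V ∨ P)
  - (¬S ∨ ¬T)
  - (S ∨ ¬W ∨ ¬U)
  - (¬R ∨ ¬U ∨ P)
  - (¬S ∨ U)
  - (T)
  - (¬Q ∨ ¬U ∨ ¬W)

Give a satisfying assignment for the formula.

P=F, Q=T, R=T, S=F, T=T, U=F, V=F, W=F

The clause (Q) is unit: Q must be True.
The clause (R) is unit: R must be True.
Unit propagation: (¬U) forces U = False.
(¬S) is a unit clause, so S = False.
Unit propagation: (T) forces T = True.
The clause (¬W) is unit: W must be False.
Pure literal: V appears only negated; assign V = False.
P is now unconstrained; take P = False.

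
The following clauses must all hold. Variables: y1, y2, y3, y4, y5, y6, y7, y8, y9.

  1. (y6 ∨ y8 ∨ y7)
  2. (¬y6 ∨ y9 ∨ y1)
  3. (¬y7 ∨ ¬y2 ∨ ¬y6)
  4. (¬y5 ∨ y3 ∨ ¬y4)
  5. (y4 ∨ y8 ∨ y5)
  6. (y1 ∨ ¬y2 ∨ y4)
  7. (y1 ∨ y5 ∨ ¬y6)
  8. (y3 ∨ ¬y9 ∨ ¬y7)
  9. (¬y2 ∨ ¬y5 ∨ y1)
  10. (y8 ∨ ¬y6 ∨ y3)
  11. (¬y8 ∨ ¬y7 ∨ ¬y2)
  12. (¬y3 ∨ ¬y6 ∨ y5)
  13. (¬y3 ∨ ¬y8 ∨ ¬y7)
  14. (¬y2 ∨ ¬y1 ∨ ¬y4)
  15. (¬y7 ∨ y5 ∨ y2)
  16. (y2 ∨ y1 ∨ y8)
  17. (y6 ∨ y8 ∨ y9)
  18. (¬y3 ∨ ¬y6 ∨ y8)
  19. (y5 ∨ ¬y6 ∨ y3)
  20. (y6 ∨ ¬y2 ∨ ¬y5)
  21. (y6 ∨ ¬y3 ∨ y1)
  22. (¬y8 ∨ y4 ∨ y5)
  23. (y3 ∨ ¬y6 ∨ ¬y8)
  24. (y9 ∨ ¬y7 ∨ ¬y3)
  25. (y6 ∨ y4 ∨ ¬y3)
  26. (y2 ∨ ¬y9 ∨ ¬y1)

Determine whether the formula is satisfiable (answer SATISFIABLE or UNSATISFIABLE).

Branch on y1: take y1 = True.
The remaining clauses are satisfied by y2 = False, y3 = False, y4 = True, y5 = False, y6 = False, y7 = False, y8 = True, y9 = False.
Every clause has at least one true literal under this assignment.
So y1=True, y2=False, y3=False, y4=True, y5=False, y6=False, y7=False, y8=True, y9=False is a satisfying assignment.

SATISFIABLE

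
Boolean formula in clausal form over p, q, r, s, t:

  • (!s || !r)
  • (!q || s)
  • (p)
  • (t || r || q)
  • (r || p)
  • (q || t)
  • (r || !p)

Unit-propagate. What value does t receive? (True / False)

Unit clause (p) sets p = True.
(r || !p) with p = True leaves only r, so r = True.
(!r || !s): since r = True, the clause reduces to (!s). s = False.
(!q || s) with s = False leaves only !q, so q = False.
(q || t): since q = False, the clause reduces to (t). t = True.

True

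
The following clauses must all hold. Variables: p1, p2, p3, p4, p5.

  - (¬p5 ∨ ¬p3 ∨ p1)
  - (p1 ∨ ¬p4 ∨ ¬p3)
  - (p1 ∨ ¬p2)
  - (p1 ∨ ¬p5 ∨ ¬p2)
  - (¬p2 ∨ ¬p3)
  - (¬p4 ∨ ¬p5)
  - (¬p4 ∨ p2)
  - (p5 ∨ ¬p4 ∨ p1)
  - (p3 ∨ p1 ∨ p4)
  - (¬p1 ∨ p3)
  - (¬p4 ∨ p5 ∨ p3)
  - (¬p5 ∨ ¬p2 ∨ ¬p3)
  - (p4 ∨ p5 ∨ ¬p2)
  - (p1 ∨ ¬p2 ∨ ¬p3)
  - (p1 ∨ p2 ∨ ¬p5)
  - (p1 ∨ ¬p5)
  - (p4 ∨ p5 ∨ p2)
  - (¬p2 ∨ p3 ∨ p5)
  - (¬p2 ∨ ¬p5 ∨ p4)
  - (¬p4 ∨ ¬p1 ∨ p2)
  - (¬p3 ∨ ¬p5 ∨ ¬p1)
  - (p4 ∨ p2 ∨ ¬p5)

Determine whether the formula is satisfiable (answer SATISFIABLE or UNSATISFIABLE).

p5 = True:
  propagation gives p4=False, p1=True, p3=True; an empty clause results — contradiction.
p5 = False:
  p2 = True:
    propagation gives p1=True, p3=False; an empty clause results — contradiction.
  p2 = False:
    propagation gives p4=False; an empty clause results — contradiction.
Every branch closes, so no satisfying assignment exists.

UNSATISFIABLE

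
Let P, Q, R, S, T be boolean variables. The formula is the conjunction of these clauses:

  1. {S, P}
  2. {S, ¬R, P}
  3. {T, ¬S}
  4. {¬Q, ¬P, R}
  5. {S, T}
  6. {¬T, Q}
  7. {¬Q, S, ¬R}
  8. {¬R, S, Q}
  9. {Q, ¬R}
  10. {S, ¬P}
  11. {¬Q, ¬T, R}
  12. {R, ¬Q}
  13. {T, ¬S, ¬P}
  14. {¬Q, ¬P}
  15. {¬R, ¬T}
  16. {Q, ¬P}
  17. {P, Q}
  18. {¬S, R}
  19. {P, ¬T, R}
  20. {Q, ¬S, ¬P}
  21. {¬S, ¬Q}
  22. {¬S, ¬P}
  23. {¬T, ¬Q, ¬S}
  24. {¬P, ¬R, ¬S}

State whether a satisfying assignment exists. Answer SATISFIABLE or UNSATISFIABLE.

UNSATISFIABLE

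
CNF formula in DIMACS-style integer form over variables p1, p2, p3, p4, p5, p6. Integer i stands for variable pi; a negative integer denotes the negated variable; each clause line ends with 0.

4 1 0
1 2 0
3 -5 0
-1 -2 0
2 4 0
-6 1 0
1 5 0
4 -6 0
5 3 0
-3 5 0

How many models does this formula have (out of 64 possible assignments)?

3

The models are:
  p1=0 p2=1 p3=1 p4=1 p5=1 p6=0
  p1=1 p2=0 p3=1 p4=1 p5=1 p6=0
  p1=1 p2=0 p3=1 p4=1 p5=1 p6=1
Count: 3.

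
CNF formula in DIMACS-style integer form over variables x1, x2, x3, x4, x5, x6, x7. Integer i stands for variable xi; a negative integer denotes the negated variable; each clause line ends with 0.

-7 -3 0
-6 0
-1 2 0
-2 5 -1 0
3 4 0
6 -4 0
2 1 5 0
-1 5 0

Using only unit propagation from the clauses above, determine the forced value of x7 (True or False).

(NOT x6) is a unit clause: x6 = False.
From (NOT x4 OR x6) and x6 = False: x4 = False.
(x4 OR x3) with x4 = False leaves only x3, so x3 = True.
From (NOT x3 OR NOT x7) and x3 = True: x7 = False.

False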